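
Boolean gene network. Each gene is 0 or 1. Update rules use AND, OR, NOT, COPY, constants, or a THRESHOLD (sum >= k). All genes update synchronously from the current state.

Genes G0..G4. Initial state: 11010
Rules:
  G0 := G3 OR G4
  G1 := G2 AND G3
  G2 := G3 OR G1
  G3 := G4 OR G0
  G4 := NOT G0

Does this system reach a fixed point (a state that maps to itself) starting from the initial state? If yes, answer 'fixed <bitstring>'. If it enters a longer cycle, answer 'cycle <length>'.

Answer: fixed 11110

Derivation:
Step 0: 11010
Step 1: G0=G3|G4=1|0=1 G1=G2&G3=0&1=0 G2=G3|G1=1|1=1 G3=G4|G0=0|1=1 G4=NOT G0=NOT 1=0 -> 10110
Step 2: G0=G3|G4=1|0=1 G1=G2&G3=1&1=1 G2=G3|G1=1|0=1 G3=G4|G0=0|1=1 G4=NOT G0=NOT 1=0 -> 11110
Step 3: G0=G3|G4=1|0=1 G1=G2&G3=1&1=1 G2=G3|G1=1|1=1 G3=G4|G0=0|1=1 G4=NOT G0=NOT 1=0 -> 11110
Fixed point reached at step 2: 11110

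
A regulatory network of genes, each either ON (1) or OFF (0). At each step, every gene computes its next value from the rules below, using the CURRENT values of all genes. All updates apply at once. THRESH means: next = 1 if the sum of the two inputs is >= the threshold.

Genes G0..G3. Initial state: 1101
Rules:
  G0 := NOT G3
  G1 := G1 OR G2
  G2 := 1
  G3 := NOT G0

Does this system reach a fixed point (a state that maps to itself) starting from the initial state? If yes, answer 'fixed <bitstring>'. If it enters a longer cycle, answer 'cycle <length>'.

Answer: cycle 2

Derivation:
Step 0: 1101
Step 1: G0=NOT G3=NOT 1=0 G1=G1|G2=1|0=1 G2=1(const) G3=NOT G0=NOT 1=0 -> 0110
Step 2: G0=NOT G3=NOT 0=1 G1=G1|G2=1|1=1 G2=1(const) G3=NOT G0=NOT 0=1 -> 1111
Step 3: G0=NOT G3=NOT 1=0 G1=G1|G2=1|1=1 G2=1(const) G3=NOT G0=NOT 1=0 -> 0110
Cycle of length 2 starting at step 1 -> no fixed point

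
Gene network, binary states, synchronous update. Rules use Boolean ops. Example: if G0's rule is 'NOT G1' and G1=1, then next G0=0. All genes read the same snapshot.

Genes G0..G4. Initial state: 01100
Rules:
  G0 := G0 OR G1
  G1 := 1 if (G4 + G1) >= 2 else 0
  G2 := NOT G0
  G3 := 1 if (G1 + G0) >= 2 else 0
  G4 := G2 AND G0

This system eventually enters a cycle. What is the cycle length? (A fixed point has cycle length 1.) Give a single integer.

Step 0: 01100
Step 1: G0=G0|G1=0|1=1 G1=(0+1>=2)=0 G2=NOT G0=NOT 0=1 G3=(1+0>=2)=0 G4=G2&G0=1&0=0 -> 10100
Step 2: G0=G0|G1=1|0=1 G1=(0+0>=2)=0 G2=NOT G0=NOT 1=0 G3=(0+1>=2)=0 G4=G2&G0=1&1=1 -> 10001
Step 3: G0=G0|G1=1|0=1 G1=(1+0>=2)=0 G2=NOT G0=NOT 1=0 G3=(0+1>=2)=0 G4=G2&G0=0&1=0 -> 10000
Step 4: G0=G0|G1=1|0=1 G1=(0+0>=2)=0 G2=NOT G0=NOT 1=0 G3=(0+1>=2)=0 G4=G2&G0=0&1=0 -> 10000
State from step 4 equals state from step 3 -> cycle length 1

Answer: 1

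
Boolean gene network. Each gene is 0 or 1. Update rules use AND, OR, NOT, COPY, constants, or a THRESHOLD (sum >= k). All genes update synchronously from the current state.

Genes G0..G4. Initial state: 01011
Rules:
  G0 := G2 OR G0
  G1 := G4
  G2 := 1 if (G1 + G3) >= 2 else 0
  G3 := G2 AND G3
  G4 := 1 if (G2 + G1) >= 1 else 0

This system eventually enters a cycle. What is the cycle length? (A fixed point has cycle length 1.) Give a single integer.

Answer: 1

Derivation:
Step 0: 01011
Step 1: G0=G2|G0=0|0=0 G1=G4=1 G2=(1+1>=2)=1 G3=G2&G3=0&1=0 G4=(0+1>=1)=1 -> 01101
Step 2: G0=G2|G0=1|0=1 G1=G4=1 G2=(1+0>=2)=0 G3=G2&G3=1&0=0 G4=(1+1>=1)=1 -> 11001
Step 3: G0=G2|G0=0|1=1 G1=G4=1 G2=(1+0>=2)=0 G3=G2&G3=0&0=0 G4=(0+1>=1)=1 -> 11001
State from step 3 equals state from step 2 -> cycle length 1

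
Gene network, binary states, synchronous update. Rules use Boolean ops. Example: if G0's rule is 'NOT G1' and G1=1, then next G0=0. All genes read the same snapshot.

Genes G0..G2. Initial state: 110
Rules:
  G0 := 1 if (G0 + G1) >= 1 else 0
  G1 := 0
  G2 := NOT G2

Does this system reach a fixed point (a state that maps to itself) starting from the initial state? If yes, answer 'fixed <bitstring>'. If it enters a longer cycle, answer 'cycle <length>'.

Answer: cycle 2

Derivation:
Step 0: 110
Step 1: G0=(1+1>=1)=1 G1=0(const) G2=NOT G2=NOT 0=1 -> 101
Step 2: G0=(1+0>=1)=1 G1=0(const) G2=NOT G2=NOT 1=0 -> 100
Step 3: G0=(1+0>=1)=1 G1=0(const) G2=NOT G2=NOT 0=1 -> 101
Cycle of length 2 starting at step 1 -> no fixed point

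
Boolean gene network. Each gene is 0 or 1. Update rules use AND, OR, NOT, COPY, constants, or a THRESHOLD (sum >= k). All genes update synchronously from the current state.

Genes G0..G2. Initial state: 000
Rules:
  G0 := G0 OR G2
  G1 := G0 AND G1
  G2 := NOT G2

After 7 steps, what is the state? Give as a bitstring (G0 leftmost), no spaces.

Step 1: G0=G0|G2=0|0=0 G1=G0&G1=0&0=0 G2=NOT G2=NOT 0=1 -> 001
Step 2: G0=G0|G2=0|1=1 G1=G0&G1=0&0=0 G2=NOT G2=NOT 1=0 -> 100
Step 3: G0=G0|G2=1|0=1 G1=G0&G1=1&0=0 G2=NOT G2=NOT 0=1 -> 101
Step 4: G0=G0|G2=1|1=1 G1=G0&G1=1&0=0 G2=NOT G2=NOT 1=0 -> 100
Step 5: G0=G0|G2=1|0=1 G1=G0&G1=1&0=0 G2=NOT G2=NOT 0=1 -> 101
Step 6: G0=G0|G2=1|1=1 G1=G0&G1=1&0=0 G2=NOT G2=NOT 1=0 -> 100
Step 7: G0=G0|G2=1|0=1 G1=G0&G1=1&0=0 G2=NOT G2=NOT 0=1 -> 101

101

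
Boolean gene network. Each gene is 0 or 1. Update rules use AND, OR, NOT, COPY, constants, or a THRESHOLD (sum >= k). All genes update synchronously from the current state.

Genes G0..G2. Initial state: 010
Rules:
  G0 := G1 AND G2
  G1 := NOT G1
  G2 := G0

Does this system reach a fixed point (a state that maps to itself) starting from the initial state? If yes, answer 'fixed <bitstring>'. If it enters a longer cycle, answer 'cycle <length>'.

Answer: cycle 2

Derivation:
Step 0: 010
Step 1: G0=G1&G2=1&0=0 G1=NOT G1=NOT 1=0 G2=G0=0 -> 000
Step 2: G0=G1&G2=0&0=0 G1=NOT G1=NOT 0=1 G2=G0=0 -> 010
Cycle of length 2 starting at step 0 -> no fixed point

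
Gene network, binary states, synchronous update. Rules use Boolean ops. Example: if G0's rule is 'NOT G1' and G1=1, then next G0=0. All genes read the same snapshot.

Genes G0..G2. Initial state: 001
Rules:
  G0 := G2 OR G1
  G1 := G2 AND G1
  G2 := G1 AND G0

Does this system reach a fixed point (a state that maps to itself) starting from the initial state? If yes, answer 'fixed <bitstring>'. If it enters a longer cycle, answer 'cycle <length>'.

Answer: fixed 000

Derivation:
Step 0: 001
Step 1: G0=G2|G1=1|0=1 G1=G2&G1=1&0=0 G2=G1&G0=0&0=0 -> 100
Step 2: G0=G2|G1=0|0=0 G1=G2&G1=0&0=0 G2=G1&G0=0&1=0 -> 000
Step 3: G0=G2|G1=0|0=0 G1=G2&G1=0&0=0 G2=G1&G0=0&0=0 -> 000
Fixed point reached at step 2: 000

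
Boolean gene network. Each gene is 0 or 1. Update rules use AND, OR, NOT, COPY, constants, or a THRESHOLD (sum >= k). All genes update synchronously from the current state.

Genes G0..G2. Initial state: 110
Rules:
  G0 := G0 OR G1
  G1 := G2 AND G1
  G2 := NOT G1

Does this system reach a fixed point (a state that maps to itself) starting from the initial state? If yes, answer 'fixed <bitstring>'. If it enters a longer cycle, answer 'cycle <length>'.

Step 0: 110
Step 1: G0=G0|G1=1|1=1 G1=G2&G1=0&1=0 G2=NOT G1=NOT 1=0 -> 100
Step 2: G0=G0|G1=1|0=1 G1=G2&G1=0&0=0 G2=NOT G1=NOT 0=1 -> 101
Step 3: G0=G0|G1=1|0=1 G1=G2&G1=1&0=0 G2=NOT G1=NOT 0=1 -> 101
Fixed point reached at step 2: 101

Answer: fixed 101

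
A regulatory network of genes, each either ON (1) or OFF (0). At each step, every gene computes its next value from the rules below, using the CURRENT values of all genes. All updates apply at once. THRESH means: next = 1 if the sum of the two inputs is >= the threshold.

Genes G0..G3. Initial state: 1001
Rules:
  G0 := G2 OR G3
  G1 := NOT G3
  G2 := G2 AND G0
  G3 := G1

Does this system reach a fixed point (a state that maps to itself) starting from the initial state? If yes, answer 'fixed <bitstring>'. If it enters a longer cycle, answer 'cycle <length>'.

Step 0: 1001
Step 1: G0=G2|G3=0|1=1 G1=NOT G3=NOT 1=0 G2=G2&G0=0&1=0 G3=G1=0 -> 1000
Step 2: G0=G2|G3=0|0=0 G1=NOT G3=NOT 0=1 G2=G2&G0=0&1=0 G3=G1=0 -> 0100
Step 3: G0=G2|G3=0|0=0 G1=NOT G3=NOT 0=1 G2=G2&G0=0&0=0 G3=G1=1 -> 0101
Step 4: G0=G2|G3=0|1=1 G1=NOT G3=NOT 1=0 G2=G2&G0=0&0=0 G3=G1=1 -> 1001
Cycle of length 4 starting at step 0 -> no fixed point

Answer: cycle 4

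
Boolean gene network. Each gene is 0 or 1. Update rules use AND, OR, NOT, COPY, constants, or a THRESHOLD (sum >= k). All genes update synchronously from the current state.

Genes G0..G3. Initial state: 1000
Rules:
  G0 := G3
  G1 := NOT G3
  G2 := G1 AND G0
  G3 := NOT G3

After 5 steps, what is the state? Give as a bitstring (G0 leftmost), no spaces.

Step 1: G0=G3=0 G1=NOT G3=NOT 0=1 G2=G1&G0=0&1=0 G3=NOT G3=NOT 0=1 -> 0101
Step 2: G0=G3=1 G1=NOT G3=NOT 1=0 G2=G1&G0=1&0=0 G3=NOT G3=NOT 1=0 -> 1000
Step 3: G0=G3=0 G1=NOT G3=NOT 0=1 G2=G1&G0=0&1=0 G3=NOT G3=NOT 0=1 -> 0101
Step 4: G0=G3=1 G1=NOT G3=NOT 1=0 G2=G1&G0=1&0=0 G3=NOT G3=NOT 1=0 -> 1000
Step 5: G0=G3=0 G1=NOT G3=NOT 0=1 G2=G1&G0=0&1=0 G3=NOT G3=NOT 0=1 -> 0101

0101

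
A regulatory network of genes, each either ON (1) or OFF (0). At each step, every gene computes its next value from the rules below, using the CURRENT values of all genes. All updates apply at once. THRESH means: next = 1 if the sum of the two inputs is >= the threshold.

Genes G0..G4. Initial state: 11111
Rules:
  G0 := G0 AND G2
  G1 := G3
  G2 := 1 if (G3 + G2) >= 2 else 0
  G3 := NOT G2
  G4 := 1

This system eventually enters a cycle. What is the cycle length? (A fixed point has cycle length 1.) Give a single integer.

Step 0: 11111
Step 1: G0=G0&G2=1&1=1 G1=G3=1 G2=(1+1>=2)=1 G3=NOT G2=NOT 1=0 G4=1(const) -> 11101
Step 2: G0=G0&G2=1&1=1 G1=G3=0 G2=(0+1>=2)=0 G3=NOT G2=NOT 1=0 G4=1(const) -> 10001
Step 3: G0=G0&G2=1&0=0 G1=G3=0 G2=(0+0>=2)=0 G3=NOT G2=NOT 0=1 G4=1(const) -> 00011
Step 4: G0=G0&G2=0&0=0 G1=G3=1 G2=(1+0>=2)=0 G3=NOT G2=NOT 0=1 G4=1(const) -> 01011
Step 5: G0=G0&G2=0&0=0 G1=G3=1 G2=(1+0>=2)=0 G3=NOT G2=NOT 0=1 G4=1(const) -> 01011
State from step 5 equals state from step 4 -> cycle length 1

Answer: 1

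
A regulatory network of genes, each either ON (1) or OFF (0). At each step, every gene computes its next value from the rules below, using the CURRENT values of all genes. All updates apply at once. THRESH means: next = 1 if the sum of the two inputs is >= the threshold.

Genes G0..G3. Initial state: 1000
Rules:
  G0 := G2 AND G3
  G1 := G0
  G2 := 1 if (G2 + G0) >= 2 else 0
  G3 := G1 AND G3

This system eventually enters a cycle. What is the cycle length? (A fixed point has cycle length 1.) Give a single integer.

Answer: 1

Derivation:
Step 0: 1000
Step 1: G0=G2&G3=0&0=0 G1=G0=1 G2=(0+1>=2)=0 G3=G1&G3=0&0=0 -> 0100
Step 2: G0=G2&G3=0&0=0 G1=G0=0 G2=(0+0>=2)=0 G3=G1&G3=1&0=0 -> 0000
Step 3: G0=G2&G3=0&0=0 G1=G0=0 G2=(0+0>=2)=0 G3=G1&G3=0&0=0 -> 0000
State from step 3 equals state from step 2 -> cycle length 1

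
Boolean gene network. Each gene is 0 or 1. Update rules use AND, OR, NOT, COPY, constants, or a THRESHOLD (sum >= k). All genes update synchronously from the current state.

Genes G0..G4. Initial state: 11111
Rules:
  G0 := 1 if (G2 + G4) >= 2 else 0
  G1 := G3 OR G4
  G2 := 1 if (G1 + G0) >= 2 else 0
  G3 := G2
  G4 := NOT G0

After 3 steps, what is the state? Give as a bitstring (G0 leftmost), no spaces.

Step 1: G0=(1+1>=2)=1 G1=G3|G4=1|1=1 G2=(1+1>=2)=1 G3=G2=1 G4=NOT G0=NOT 1=0 -> 11110
Step 2: G0=(1+0>=2)=0 G1=G3|G4=1|0=1 G2=(1+1>=2)=1 G3=G2=1 G4=NOT G0=NOT 1=0 -> 01110
Step 3: G0=(1+0>=2)=0 G1=G3|G4=1|0=1 G2=(1+0>=2)=0 G3=G2=1 G4=NOT G0=NOT 0=1 -> 01011

01011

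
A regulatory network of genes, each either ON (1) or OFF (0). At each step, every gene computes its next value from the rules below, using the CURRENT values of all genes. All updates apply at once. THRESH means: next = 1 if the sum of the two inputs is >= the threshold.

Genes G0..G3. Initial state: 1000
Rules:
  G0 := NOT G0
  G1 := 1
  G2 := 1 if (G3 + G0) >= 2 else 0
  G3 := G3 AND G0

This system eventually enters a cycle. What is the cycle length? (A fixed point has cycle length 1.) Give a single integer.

Answer: 2

Derivation:
Step 0: 1000
Step 1: G0=NOT G0=NOT 1=0 G1=1(const) G2=(0+1>=2)=0 G3=G3&G0=0&1=0 -> 0100
Step 2: G0=NOT G0=NOT 0=1 G1=1(const) G2=(0+0>=2)=0 G3=G3&G0=0&0=0 -> 1100
Step 3: G0=NOT G0=NOT 1=0 G1=1(const) G2=(0+1>=2)=0 G3=G3&G0=0&1=0 -> 0100
State from step 3 equals state from step 1 -> cycle length 2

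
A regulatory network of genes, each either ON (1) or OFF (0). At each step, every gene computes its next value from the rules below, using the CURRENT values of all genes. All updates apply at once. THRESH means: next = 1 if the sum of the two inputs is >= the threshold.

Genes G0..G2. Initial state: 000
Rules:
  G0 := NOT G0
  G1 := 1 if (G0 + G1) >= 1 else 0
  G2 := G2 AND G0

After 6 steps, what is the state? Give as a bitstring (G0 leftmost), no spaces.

Step 1: G0=NOT G0=NOT 0=1 G1=(0+0>=1)=0 G2=G2&G0=0&0=0 -> 100
Step 2: G0=NOT G0=NOT 1=0 G1=(1+0>=1)=1 G2=G2&G0=0&1=0 -> 010
Step 3: G0=NOT G0=NOT 0=1 G1=(0+1>=1)=1 G2=G2&G0=0&0=0 -> 110
Step 4: G0=NOT G0=NOT 1=0 G1=(1+1>=1)=1 G2=G2&G0=0&1=0 -> 010
Step 5: G0=NOT G0=NOT 0=1 G1=(0+1>=1)=1 G2=G2&G0=0&0=0 -> 110
Step 6: G0=NOT G0=NOT 1=0 G1=(1+1>=1)=1 G2=G2&G0=0&1=0 -> 010

010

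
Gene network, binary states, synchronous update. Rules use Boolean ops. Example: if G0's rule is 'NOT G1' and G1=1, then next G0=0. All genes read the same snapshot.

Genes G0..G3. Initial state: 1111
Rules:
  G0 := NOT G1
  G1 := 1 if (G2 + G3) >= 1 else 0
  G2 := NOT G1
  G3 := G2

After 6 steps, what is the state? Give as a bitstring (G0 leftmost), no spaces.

Step 1: G0=NOT G1=NOT 1=0 G1=(1+1>=1)=1 G2=NOT G1=NOT 1=0 G3=G2=1 -> 0101
Step 2: G0=NOT G1=NOT 1=0 G1=(0+1>=1)=1 G2=NOT G1=NOT 1=0 G3=G2=0 -> 0100
Step 3: G0=NOT G1=NOT 1=0 G1=(0+0>=1)=0 G2=NOT G1=NOT 1=0 G3=G2=0 -> 0000
Step 4: G0=NOT G1=NOT 0=1 G1=(0+0>=1)=0 G2=NOT G1=NOT 0=1 G3=G2=0 -> 1010
Step 5: G0=NOT G1=NOT 0=1 G1=(1+0>=1)=1 G2=NOT G1=NOT 0=1 G3=G2=1 -> 1111
Step 6: G0=NOT G1=NOT 1=0 G1=(1+1>=1)=1 G2=NOT G1=NOT 1=0 G3=G2=1 -> 0101

0101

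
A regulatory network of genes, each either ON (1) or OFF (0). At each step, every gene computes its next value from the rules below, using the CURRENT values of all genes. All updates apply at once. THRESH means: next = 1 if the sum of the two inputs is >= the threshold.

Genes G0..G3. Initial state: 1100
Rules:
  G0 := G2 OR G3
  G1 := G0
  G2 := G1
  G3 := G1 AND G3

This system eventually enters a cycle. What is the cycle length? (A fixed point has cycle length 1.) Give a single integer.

Step 0: 1100
Step 1: G0=G2|G3=0|0=0 G1=G0=1 G2=G1=1 G3=G1&G3=1&0=0 -> 0110
Step 2: G0=G2|G3=1|0=1 G1=G0=0 G2=G1=1 G3=G1&G3=1&0=0 -> 1010
Step 3: G0=G2|G3=1|0=1 G1=G0=1 G2=G1=0 G3=G1&G3=0&0=0 -> 1100
State from step 3 equals state from step 0 -> cycle length 3

Answer: 3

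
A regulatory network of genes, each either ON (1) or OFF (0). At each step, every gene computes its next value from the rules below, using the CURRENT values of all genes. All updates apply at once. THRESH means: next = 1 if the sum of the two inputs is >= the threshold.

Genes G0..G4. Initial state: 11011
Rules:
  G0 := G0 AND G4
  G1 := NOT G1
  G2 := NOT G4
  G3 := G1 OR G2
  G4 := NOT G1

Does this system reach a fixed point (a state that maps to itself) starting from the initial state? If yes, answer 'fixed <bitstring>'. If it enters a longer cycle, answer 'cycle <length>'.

Step 0: 11011
Step 1: G0=G0&G4=1&1=1 G1=NOT G1=NOT 1=0 G2=NOT G4=NOT 1=0 G3=G1|G2=1|0=1 G4=NOT G1=NOT 1=0 -> 10010
Step 2: G0=G0&G4=1&0=0 G1=NOT G1=NOT 0=1 G2=NOT G4=NOT 0=1 G3=G1|G2=0|0=0 G4=NOT G1=NOT 0=1 -> 01101
Step 3: G0=G0&G4=0&1=0 G1=NOT G1=NOT 1=0 G2=NOT G4=NOT 1=0 G3=G1|G2=1|1=1 G4=NOT G1=NOT 1=0 -> 00010
Step 4: G0=G0&G4=0&0=0 G1=NOT G1=NOT 0=1 G2=NOT G4=NOT 0=1 G3=G1|G2=0|0=0 G4=NOT G1=NOT 0=1 -> 01101
Cycle of length 2 starting at step 2 -> no fixed point

Answer: cycle 2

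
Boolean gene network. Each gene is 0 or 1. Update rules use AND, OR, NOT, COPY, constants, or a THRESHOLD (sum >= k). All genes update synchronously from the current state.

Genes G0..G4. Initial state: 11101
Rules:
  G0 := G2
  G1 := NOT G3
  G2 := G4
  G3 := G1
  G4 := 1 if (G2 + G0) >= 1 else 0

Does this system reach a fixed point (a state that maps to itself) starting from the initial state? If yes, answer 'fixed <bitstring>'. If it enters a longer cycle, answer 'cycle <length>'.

Step 0: 11101
Step 1: G0=G2=1 G1=NOT G3=NOT 0=1 G2=G4=1 G3=G1=1 G4=(1+1>=1)=1 -> 11111
Step 2: G0=G2=1 G1=NOT G3=NOT 1=0 G2=G4=1 G3=G1=1 G4=(1+1>=1)=1 -> 10111
Step 3: G0=G2=1 G1=NOT G3=NOT 1=0 G2=G4=1 G3=G1=0 G4=(1+1>=1)=1 -> 10101
Step 4: G0=G2=1 G1=NOT G3=NOT 0=1 G2=G4=1 G3=G1=0 G4=(1+1>=1)=1 -> 11101
Cycle of length 4 starting at step 0 -> no fixed point

Answer: cycle 4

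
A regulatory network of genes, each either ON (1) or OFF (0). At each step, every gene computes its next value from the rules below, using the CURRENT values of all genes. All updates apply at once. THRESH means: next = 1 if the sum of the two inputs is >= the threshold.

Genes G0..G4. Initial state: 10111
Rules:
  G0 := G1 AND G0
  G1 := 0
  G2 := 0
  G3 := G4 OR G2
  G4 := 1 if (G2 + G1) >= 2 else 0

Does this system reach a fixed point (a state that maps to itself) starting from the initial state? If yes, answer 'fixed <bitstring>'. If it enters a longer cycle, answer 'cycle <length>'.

Step 0: 10111
Step 1: G0=G1&G0=0&1=0 G1=0(const) G2=0(const) G3=G4|G2=1|1=1 G4=(1+0>=2)=0 -> 00010
Step 2: G0=G1&G0=0&0=0 G1=0(const) G2=0(const) G3=G4|G2=0|0=0 G4=(0+0>=2)=0 -> 00000
Step 3: G0=G1&G0=0&0=0 G1=0(const) G2=0(const) G3=G4|G2=0|0=0 G4=(0+0>=2)=0 -> 00000
Fixed point reached at step 2: 00000

Answer: fixed 00000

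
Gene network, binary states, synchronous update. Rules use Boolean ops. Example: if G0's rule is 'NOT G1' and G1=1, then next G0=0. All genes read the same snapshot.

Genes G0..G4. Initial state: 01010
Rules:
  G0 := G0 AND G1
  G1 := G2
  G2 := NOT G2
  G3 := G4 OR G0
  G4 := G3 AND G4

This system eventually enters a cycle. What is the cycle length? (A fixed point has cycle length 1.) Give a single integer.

Answer: 2

Derivation:
Step 0: 01010
Step 1: G0=G0&G1=0&1=0 G1=G2=0 G2=NOT G2=NOT 0=1 G3=G4|G0=0|0=0 G4=G3&G4=1&0=0 -> 00100
Step 2: G0=G0&G1=0&0=0 G1=G2=1 G2=NOT G2=NOT 1=0 G3=G4|G0=0|0=0 G4=G3&G4=0&0=0 -> 01000
Step 3: G0=G0&G1=0&1=0 G1=G2=0 G2=NOT G2=NOT 0=1 G3=G4|G0=0|0=0 G4=G3&G4=0&0=0 -> 00100
State from step 3 equals state from step 1 -> cycle length 2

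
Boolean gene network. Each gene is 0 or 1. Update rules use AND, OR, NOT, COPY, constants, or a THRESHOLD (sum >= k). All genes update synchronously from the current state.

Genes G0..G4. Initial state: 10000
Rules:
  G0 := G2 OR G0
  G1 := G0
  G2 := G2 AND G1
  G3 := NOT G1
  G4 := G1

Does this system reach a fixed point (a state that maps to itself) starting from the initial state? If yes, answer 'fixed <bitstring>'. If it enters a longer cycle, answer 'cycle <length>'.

Answer: fixed 11001

Derivation:
Step 0: 10000
Step 1: G0=G2|G0=0|1=1 G1=G0=1 G2=G2&G1=0&0=0 G3=NOT G1=NOT 0=1 G4=G1=0 -> 11010
Step 2: G0=G2|G0=0|1=1 G1=G0=1 G2=G2&G1=0&1=0 G3=NOT G1=NOT 1=0 G4=G1=1 -> 11001
Step 3: G0=G2|G0=0|1=1 G1=G0=1 G2=G2&G1=0&1=0 G3=NOT G1=NOT 1=0 G4=G1=1 -> 11001
Fixed point reached at step 2: 11001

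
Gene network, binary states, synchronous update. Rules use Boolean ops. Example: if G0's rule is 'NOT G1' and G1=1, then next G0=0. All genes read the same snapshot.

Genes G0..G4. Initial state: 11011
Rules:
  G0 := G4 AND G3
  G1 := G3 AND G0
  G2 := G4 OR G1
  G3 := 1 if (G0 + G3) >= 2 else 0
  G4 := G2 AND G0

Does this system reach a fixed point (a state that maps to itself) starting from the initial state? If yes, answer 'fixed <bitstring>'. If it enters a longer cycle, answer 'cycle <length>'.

Step 0: 11011
Step 1: G0=G4&G3=1&1=1 G1=G3&G0=1&1=1 G2=G4|G1=1|1=1 G3=(1+1>=2)=1 G4=G2&G0=0&1=0 -> 11110
Step 2: G0=G4&G3=0&1=0 G1=G3&G0=1&1=1 G2=G4|G1=0|1=1 G3=(1+1>=2)=1 G4=G2&G0=1&1=1 -> 01111
Step 3: G0=G4&G3=1&1=1 G1=G3&G0=1&0=0 G2=G4|G1=1|1=1 G3=(0+1>=2)=0 G4=G2&G0=1&0=0 -> 10100
Step 4: G0=G4&G3=0&0=0 G1=G3&G0=0&1=0 G2=G4|G1=0|0=0 G3=(1+0>=2)=0 G4=G2&G0=1&1=1 -> 00001
Step 5: G0=G4&G3=1&0=0 G1=G3&G0=0&0=0 G2=G4|G1=1|0=1 G3=(0+0>=2)=0 G4=G2&G0=0&0=0 -> 00100
Step 6: G0=G4&G3=0&0=0 G1=G3&G0=0&0=0 G2=G4|G1=0|0=0 G3=(0+0>=2)=0 G4=G2&G0=1&0=0 -> 00000
Step 7: G0=G4&G3=0&0=0 G1=G3&G0=0&0=0 G2=G4|G1=0|0=0 G3=(0+0>=2)=0 G4=G2&G0=0&0=0 -> 00000
Fixed point reached at step 6: 00000

Answer: fixed 00000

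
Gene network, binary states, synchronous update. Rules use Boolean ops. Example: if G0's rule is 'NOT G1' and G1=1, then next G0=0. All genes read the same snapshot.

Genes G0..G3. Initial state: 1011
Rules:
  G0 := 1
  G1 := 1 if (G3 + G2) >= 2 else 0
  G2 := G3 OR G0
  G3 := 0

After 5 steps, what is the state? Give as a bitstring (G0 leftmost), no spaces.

Step 1: G0=1(const) G1=(1+1>=2)=1 G2=G3|G0=1|1=1 G3=0(const) -> 1110
Step 2: G0=1(const) G1=(0+1>=2)=0 G2=G3|G0=0|1=1 G3=0(const) -> 1010
Step 3: G0=1(const) G1=(0+1>=2)=0 G2=G3|G0=0|1=1 G3=0(const) -> 1010
Step 4: G0=1(const) G1=(0+1>=2)=0 G2=G3|G0=0|1=1 G3=0(const) -> 1010
Step 5: G0=1(const) G1=(0+1>=2)=0 G2=G3|G0=0|1=1 G3=0(const) -> 1010

1010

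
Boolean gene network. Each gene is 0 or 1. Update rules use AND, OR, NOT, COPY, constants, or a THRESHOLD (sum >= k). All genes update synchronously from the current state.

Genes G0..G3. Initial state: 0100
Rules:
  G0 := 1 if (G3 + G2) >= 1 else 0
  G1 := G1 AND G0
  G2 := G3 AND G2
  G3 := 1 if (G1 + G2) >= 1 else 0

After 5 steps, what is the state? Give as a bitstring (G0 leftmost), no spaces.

Step 1: G0=(0+0>=1)=0 G1=G1&G0=1&0=0 G2=G3&G2=0&0=0 G3=(1+0>=1)=1 -> 0001
Step 2: G0=(1+0>=1)=1 G1=G1&G0=0&0=0 G2=G3&G2=1&0=0 G3=(0+0>=1)=0 -> 1000
Step 3: G0=(0+0>=1)=0 G1=G1&G0=0&1=0 G2=G3&G2=0&0=0 G3=(0+0>=1)=0 -> 0000
Step 4: G0=(0+0>=1)=0 G1=G1&G0=0&0=0 G2=G3&G2=0&0=0 G3=(0+0>=1)=0 -> 0000
Step 5: G0=(0+0>=1)=0 G1=G1&G0=0&0=0 G2=G3&G2=0&0=0 G3=(0+0>=1)=0 -> 0000

0000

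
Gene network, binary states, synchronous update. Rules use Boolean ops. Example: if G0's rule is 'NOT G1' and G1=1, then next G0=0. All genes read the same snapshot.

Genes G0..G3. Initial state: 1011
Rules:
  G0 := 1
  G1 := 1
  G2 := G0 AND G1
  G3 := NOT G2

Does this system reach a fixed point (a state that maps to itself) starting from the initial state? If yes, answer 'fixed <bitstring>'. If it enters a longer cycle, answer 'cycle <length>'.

Step 0: 1011
Step 1: G0=1(const) G1=1(const) G2=G0&G1=1&0=0 G3=NOT G2=NOT 1=0 -> 1100
Step 2: G0=1(const) G1=1(const) G2=G0&G1=1&1=1 G3=NOT G2=NOT 0=1 -> 1111
Step 3: G0=1(const) G1=1(const) G2=G0&G1=1&1=1 G3=NOT G2=NOT 1=0 -> 1110
Step 4: G0=1(const) G1=1(const) G2=G0&G1=1&1=1 G3=NOT G2=NOT 1=0 -> 1110
Fixed point reached at step 3: 1110

Answer: fixed 1110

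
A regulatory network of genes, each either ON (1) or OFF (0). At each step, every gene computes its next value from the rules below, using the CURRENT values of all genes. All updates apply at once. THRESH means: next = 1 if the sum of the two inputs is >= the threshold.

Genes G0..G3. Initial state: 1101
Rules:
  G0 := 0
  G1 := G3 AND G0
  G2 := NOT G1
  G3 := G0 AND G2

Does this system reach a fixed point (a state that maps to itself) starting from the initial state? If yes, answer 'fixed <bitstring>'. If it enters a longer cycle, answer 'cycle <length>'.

Step 0: 1101
Step 1: G0=0(const) G1=G3&G0=1&1=1 G2=NOT G1=NOT 1=0 G3=G0&G2=1&0=0 -> 0100
Step 2: G0=0(const) G1=G3&G0=0&0=0 G2=NOT G1=NOT 1=0 G3=G0&G2=0&0=0 -> 0000
Step 3: G0=0(const) G1=G3&G0=0&0=0 G2=NOT G1=NOT 0=1 G3=G0&G2=0&0=0 -> 0010
Step 4: G0=0(const) G1=G3&G0=0&0=0 G2=NOT G1=NOT 0=1 G3=G0&G2=0&1=0 -> 0010
Fixed point reached at step 3: 0010

Answer: fixed 0010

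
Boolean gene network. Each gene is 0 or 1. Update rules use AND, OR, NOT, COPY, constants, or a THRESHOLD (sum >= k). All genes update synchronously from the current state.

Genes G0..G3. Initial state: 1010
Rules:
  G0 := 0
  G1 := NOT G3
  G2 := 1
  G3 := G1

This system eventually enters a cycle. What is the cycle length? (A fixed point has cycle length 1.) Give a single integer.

Step 0: 1010
Step 1: G0=0(const) G1=NOT G3=NOT 0=1 G2=1(const) G3=G1=0 -> 0110
Step 2: G0=0(const) G1=NOT G3=NOT 0=1 G2=1(const) G3=G1=1 -> 0111
Step 3: G0=0(const) G1=NOT G3=NOT 1=0 G2=1(const) G3=G1=1 -> 0011
Step 4: G0=0(const) G1=NOT G3=NOT 1=0 G2=1(const) G3=G1=0 -> 0010
Step 5: G0=0(const) G1=NOT G3=NOT 0=1 G2=1(const) G3=G1=0 -> 0110
State from step 5 equals state from step 1 -> cycle length 4

Answer: 4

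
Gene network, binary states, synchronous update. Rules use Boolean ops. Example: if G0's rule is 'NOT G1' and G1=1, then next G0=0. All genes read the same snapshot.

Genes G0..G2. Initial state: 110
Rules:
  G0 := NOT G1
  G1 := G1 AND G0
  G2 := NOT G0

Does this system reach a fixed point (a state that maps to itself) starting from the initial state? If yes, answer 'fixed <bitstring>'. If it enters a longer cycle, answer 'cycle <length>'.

Answer: fixed 100

Derivation:
Step 0: 110
Step 1: G0=NOT G1=NOT 1=0 G1=G1&G0=1&1=1 G2=NOT G0=NOT 1=0 -> 010
Step 2: G0=NOT G1=NOT 1=0 G1=G1&G0=1&0=0 G2=NOT G0=NOT 0=1 -> 001
Step 3: G0=NOT G1=NOT 0=1 G1=G1&G0=0&0=0 G2=NOT G0=NOT 0=1 -> 101
Step 4: G0=NOT G1=NOT 0=1 G1=G1&G0=0&1=0 G2=NOT G0=NOT 1=0 -> 100
Step 5: G0=NOT G1=NOT 0=1 G1=G1&G0=0&1=0 G2=NOT G0=NOT 1=0 -> 100
Fixed point reached at step 4: 100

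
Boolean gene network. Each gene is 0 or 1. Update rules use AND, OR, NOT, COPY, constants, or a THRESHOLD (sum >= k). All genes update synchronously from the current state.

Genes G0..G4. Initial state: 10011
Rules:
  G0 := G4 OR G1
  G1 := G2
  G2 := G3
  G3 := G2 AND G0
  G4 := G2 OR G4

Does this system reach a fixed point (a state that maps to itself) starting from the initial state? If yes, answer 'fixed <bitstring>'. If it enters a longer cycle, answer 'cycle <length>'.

Step 0: 10011
Step 1: G0=G4|G1=1|0=1 G1=G2=0 G2=G3=1 G3=G2&G0=0&1=0 G4=G2|G4=0|1=1 -> 10101
Step 2: G0=G4|G1=1|0=1 G1=G2=1 G2=G3=0 G3=G2&G0=1&1=1 G4=G2|G4=1|1=1 -> 11011
Step 3: G0=G4|G1=1|1=1 G1=G2=0 G2=G3=1 G3=G2&G0=0&1=0 G4=G2|G4=0|1=1 -> 10101
Cycle of length 2 starting at step 1 -> no fixed point

Answer: cycle 2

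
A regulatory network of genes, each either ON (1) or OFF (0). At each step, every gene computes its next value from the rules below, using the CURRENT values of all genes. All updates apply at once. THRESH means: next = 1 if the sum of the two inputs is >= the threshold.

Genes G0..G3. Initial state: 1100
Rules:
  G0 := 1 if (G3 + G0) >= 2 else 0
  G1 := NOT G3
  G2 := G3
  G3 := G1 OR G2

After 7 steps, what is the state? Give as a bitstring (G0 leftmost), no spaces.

Step 1: G0=(0+1>=2)=0 G1=NOT G3=NOT 0=1 G2=G3=0 G3=G1|G2=1|0=1 -> 0101
Step 2: G0=(1+0>=2)=0 G1=NOT G3=NOT 1=0 G2=G3=1 G3=G1|G2=1|0=1 -> 0011
Step 3: G0=(1+0>=2)=0 G1=NOT G3=NOT 1=0 G2=G3=1 G3=G1|G2=0|1=1 -> 0011
Step 4: G0=(1+0>=2)=0 G1=NOT G3=NOT 1=0 G2=G3=1 G3=G1|G2=0|1=1 -> 0011
Step 5: G0=(1+0>=2)=0 G1=NOT G3=NOT 1=0 G2=G3=1 G3=G1|G2=0|1=1 -> 0011
Step 6: G0=(1+0>=2)=0 G1=NOT G3=NOT 1=0 G2=G3=1 G3=G1|G2=0|1=1 -> 0011
Step 7: G0=(1+0>=2)=0 G1=NOT G3=NOT 1=0 G2=G3=1 G3=G1|G2=0|1=1 -> 0011

0011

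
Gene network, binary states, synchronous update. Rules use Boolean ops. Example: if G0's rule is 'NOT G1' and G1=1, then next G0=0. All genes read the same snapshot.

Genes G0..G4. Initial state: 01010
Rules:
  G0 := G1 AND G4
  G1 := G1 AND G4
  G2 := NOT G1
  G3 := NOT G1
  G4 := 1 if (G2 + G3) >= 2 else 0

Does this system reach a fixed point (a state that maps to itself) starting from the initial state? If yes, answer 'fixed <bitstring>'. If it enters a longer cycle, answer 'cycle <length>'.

Step 0: 01010
Step 1: G0=G1&G4=1&0=0 G1=G1&G4=1&0=0 G2=NOT G1=NOT 1=0 G3=NOT G1=NOT 1=0 G4=(0+1>=2)=0 -> 00000
Step 2: G0=G1&G4=0&0=0 G1=G1&G4=0&0=0 G2=NOT G1=NOT 0=1 G3=NOT G1=NOT 0=1 G4=(0+0>=2)=0 -> 00110
Step 3: G0=G1&G4=0&0=0 G1=G1&G4=0&0=0 G2=NOT G1=NOT 0=1 G3=NOT G1=NOT 0=1 G4=(1+1>=2)=1 -> 00111
Step 4: G0=G1&G4=0&1=0 G1=G1&G4=0&1=0 G2=NOT G1=NOT 0=1 G3=NOT G1=NOT 0=1 G4=(1+1>=2)=1 -> 00111
Fixed point reached at step 3: 00111

Answer: fixed 00111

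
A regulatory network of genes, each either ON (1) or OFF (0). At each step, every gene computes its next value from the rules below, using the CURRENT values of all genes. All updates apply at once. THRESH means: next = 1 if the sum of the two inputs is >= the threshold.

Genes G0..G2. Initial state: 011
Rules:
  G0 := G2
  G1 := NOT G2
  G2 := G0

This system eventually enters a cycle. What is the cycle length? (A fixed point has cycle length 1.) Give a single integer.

Answer: 2

Derivation:
Step 0: 011
Step 1: G0=G2=1 G1=NOT G2=NOT 1=0 G2=G0=0 -> 100
Step 2: G0=G2=0 G1=NOT G2=NOT 0=1 G2=G0=1 -> 011
State from step 2 equals state from step 0 -> cycle length 2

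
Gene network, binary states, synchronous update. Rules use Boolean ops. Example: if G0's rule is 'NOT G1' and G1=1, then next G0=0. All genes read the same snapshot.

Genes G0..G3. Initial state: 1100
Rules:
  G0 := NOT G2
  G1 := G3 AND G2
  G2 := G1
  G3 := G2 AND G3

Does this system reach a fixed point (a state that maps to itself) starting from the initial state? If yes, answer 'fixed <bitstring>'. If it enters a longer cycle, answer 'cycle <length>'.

Step 0: 1100
Step 1: G0=NOT G2=NOT 0=1 G1=G3&G2=0&0=0 G2=G1=1 G3=G2&G3=0&0=0 -> 1010
Step 2: G0=NOT G2=NOT 1=0 G1=G3&G2=0&1=0 G2=G1=0 G3=G2&G3=1&0=0 -> 0000
Step 3: G0=NOT G2=NOT 0=1 G1=G3&G2=0&0=0 G2=G1=0 G3=G2&G3=0&0=0 -> 1000
Step 4: G0=NOT G2=NOT 0=1 G1=G3&G2=0&0=0 G2=G1=0 G3=G2&G3=0&0=0 -> 1000
Fixed point reached at step 3: 1000

Answer: fixed 1000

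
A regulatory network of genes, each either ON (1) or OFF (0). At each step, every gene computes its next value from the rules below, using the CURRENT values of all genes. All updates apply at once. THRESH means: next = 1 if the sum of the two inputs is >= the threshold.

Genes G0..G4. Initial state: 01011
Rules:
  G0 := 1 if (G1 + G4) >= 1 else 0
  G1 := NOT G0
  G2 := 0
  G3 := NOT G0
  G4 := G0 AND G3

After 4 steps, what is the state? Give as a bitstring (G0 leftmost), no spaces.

Step 1: G0=(1+1>=1)=1 G1=NOT G0=NOT 0=1 G2=0(const) G3=NOT G0=NOT 0=1 G4=G0&G3=0&1=0 -> 11010
Step 2: G0=(1+0>=1)=1 G1=NOT G0=NOT 1=0 G2=0(const) G3=NOT G0=NOT 1=0 G4=G0&G3=1&1=1 -> 10001
Step 3: G0=(0+1>=1)=1 G1=NOT G0=NOT 1=0 G2=0(const) G3=NOT G0=NOT 1=0 G4=G0&G3=1&0=0 -> 10000
Step 4: G0=(0+0>=1)=0 G1=NOT G0=NOT 1=0 G2=0(const) G3=NOT G0=NOT 1=0 G4=G0&G3=1&0=0 -> 00000

00000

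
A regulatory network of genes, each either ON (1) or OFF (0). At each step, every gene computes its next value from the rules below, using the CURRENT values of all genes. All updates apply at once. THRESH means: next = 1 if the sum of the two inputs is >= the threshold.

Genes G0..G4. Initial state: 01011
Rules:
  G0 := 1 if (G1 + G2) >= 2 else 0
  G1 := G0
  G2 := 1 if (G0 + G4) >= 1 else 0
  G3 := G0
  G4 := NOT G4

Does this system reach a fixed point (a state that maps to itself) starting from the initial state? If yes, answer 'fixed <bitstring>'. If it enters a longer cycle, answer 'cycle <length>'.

Step 0: 01011
Step 1: G0=(1+0>=2)=0 G1=G0=0 G2=(0+1>=1)=1 G3=G0=0 G4=NOT G4=NOT 1=0 -> 00100
Step 2: G0=(0+1>=2)=0 G1=G0=0 G2=(0+0>=1)=0 G3=G0=0 G4=NOT G4=NOT 0=1 -> 00001
Step 3: G0=(0+0>=2)=0 G1=G0=0 G2=(0+1>=1)=1 G3=G0=0 G4=NOT G4=NOT 1=0 -> 00100
Cycle of length 2 starting at step 1 -> no fixed point

Answer: cycle 2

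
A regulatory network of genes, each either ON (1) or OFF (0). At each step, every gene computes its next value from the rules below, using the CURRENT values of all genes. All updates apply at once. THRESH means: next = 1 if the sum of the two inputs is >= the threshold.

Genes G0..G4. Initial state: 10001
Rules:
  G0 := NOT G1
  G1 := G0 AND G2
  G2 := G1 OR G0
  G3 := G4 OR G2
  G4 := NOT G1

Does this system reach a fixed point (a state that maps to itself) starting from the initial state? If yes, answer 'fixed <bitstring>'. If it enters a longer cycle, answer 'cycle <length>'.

Answer: cycle 5

Derivation:
Step 0: 10001
Step 1: G0=NOT G1=NOT 0=1 G1=G0&G2=1&0=0 G2=G1|G0=0|1=1 G3=G4|G2=1|0=1 G4=NOT G1=NOT 0=1 -> 10111
Step 2: G0=NOT G1=NOT 0=1 G1=G0&G2=1&1=1 G2=G1|G0=0|1=1 G3=G4|G2=1|1=1 G4=NOT G1=NOT 0=1 -> 11111
Step 3: G0=NOT G1=NOT 1=0 G1=G0&G2=1&1=1 G2=G1|G0=1|1=1 G3=G4|G2=1|1=1 G4=NOT G1=NOT 1=0 -> 01110
Step 4: G0=NOT G1=NOT 1=0 G1=G0&G2=0&1=0 G2=G1|G0=1|0=1 G3=G4|G2=0|1=1 G4=NOT G1=NOT 1=0 -> 00110
Step 5: G0=NOT G1=NOT 0=1 G1=G0&G2=0&1=0 G2=G1|G0=0|0=0 G3=G4|G2=0|1=1 G4=NOT G1=NOT 0=1 -> 10011
Step 6: G0=NOT G1=NOT 0=1 G1=G0&G2=1&0=0 G2=G1|G0=0|1=1 G3=G4|G2=1|0=1 G4=NOT G1=NOT 0=1 -> 10111
Cycle of length 5 starting at step 1 -> no fixed point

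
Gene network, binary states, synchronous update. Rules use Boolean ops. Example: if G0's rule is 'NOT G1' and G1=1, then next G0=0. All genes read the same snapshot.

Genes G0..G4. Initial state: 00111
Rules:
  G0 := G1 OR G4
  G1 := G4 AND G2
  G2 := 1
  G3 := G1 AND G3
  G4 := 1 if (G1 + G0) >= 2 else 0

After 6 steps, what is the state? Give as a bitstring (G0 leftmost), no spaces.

Step 1: G0=G1|G4=0|1=1 G1=G4&G2=1&1=1 G2=1(const) G3=G1&G3=0&1=0 G4=(0+0>=2)=0 -> 11100
Step 2: G0=G1|G4=1|0=1 G1=G4&G2=0&1=0 G2=1(const) G3=G1&G3=1&0=0 G4=(1+1>=2)=1 -> 10101
Step 3: G0=G1|G4=0|1=1 G1=G4&G2=1&1=1 G2=1(const) G3=G1&G3=0&0=0 G4=(0+1>=2)=0 -> 11100
Step 4: G0=G1|G4=1|0=1 G1=G4&G2=0&1=0 G2=1(const) G3=G1&G3=1&0=0 G4=(1+1>=2)=1 -> 10101
Step 5: G0=G1|G4=0|1=1 G1=G4&G2=1&1=1 G2=1(const) G3=G1&G3=0&0=0 G4=(0+1>=2)=0 -> 11100
Step 6: G0=G1|G4=1|0=1 G1=G4&G2=0&1=0 G2=1(const) G3=G1&G3=1&0=0 G4=(1+1>=2)=1 -> 10101

10101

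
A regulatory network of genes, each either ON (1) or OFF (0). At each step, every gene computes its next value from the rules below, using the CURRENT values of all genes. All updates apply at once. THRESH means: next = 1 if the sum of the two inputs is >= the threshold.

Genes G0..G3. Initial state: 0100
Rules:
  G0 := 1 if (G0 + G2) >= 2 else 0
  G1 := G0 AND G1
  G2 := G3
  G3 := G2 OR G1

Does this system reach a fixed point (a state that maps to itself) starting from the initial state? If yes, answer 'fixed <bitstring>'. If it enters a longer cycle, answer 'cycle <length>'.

Answer: cycle 2

Derivation:
Step 0: 0100
Step 1: G0=(0+0>=2)=0 G1=G0&G1=0&1=0 G2=G3=0 G3=G2|G1=0|1=1 -> 0001
Step 2: G0=(0+0>=2)=0 G1=G0&G1=0&0=0 G2=G3=1 G3=G2|G1=0|0=0 -> 0010
Step 3: G0=(0+1>=2)=0 G1=G0&G1=0&0=0 G2=G3=0 G3=G2|G1=1|0=1 -> 0001
Cycle of length 2 starting at step 1 -> no fixed point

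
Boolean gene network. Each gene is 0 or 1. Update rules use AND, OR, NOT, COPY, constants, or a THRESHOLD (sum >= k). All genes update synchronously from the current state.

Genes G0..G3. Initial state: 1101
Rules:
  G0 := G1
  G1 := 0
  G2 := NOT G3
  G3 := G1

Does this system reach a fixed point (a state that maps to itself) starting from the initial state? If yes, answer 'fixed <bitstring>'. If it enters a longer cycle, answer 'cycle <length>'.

Answer: fixed 0010

Derivation:
Step 0: 1101
Step 1: G0=G1=1 G1=0(const) G2=NOT G3=NOT 1=0 G3=G1=1 -> 1001
Step 2: G0=G1=0 G1=0(const) G2=NOT G3=NOT 1=0 G3=G1=0 -> 0000
Step 3: G0=G1=0 G1=0(const) G2=NOT G3=NOT 0=1 G3=G1=0 -> 0010
Step 4: G0=G1=0 G1=0(const) G2=NOT G3=NOT 0=1 G3=G1=0 -> 0010
Fixed point reached at step 3: 0010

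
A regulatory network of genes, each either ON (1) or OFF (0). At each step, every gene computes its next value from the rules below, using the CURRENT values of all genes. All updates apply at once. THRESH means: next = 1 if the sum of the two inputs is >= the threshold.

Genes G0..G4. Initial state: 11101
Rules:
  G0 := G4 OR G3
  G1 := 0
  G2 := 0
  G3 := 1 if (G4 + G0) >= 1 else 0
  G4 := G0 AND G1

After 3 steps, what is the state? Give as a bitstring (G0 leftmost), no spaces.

Step 1: G0=G4|G3=1|0=1 G1=0(const) G2=0(const) G3=(1+1>=1)=1 G4=G0&G1=1&1=1 -> 10011
Step 2: G0=G4|G3=1|1=1 G1=0(const) G2=0(const) G3=(1+1>=1)=1 G4=G0&G1=1&0=0 -> 10010
Step 3: G0=G4|G3=0|1=1 G1=0(const) G2=0(const) G3=(0+1>=1)=1 G4=G0&G1=1&0=0 -> 10010

10010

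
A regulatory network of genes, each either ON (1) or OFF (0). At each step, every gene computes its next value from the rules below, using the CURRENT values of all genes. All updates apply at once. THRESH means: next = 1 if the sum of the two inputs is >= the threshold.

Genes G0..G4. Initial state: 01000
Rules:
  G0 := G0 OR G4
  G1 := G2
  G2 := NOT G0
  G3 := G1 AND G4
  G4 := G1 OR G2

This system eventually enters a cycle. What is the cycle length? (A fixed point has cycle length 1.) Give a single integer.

Answer: 1

Derivation:
Step 0: 01000
Step 1: G0=G0|G4=0|0=0 G1=G2=0 G2=NOT G0=NOT 0=1 G3=G1&G4=1&0=0 G4=G1|G2=1|0=1 -> 00101
Step 2: G0=G0|G4=0|1=1 G1=G2=1 G2=NOT G0=NOT 0=1 G3=G1&G4=0&1=0 G4=G1|G2=0|1=1 -> 11101
Step 3: G0=G0|G4=1|1=1 G1=G2=1 G2=NOT G0=NOT 1=0 G3=G1&G4=1&1=1 G4=G1|G2=1|1=1 -> 11011
Step 4: G0=G0|G4=1|1=1 G1=G2=0 G2=NOT G0=NOT 1=0 G3=G1&G4=1&1=1 G4=G1|G2=1|0=1 -> 10011
Step 5: G0=G0|G4=1|1=1 G1=G2=0 G2=NOT G0=NOT 1=0 G3=G1&G4=0&1=0 G4=G1|G2=0|0=0 -> 10000
Step 6: G0=G0|G4=1|0=1 G1=G2=0 G2=NOT G0=NOT 1=0 G3=G1&G4=0&0=0 G4=G1|G2=0|0=0 -> 10000
State from step 6 equals state from step 5 -> cycle length 1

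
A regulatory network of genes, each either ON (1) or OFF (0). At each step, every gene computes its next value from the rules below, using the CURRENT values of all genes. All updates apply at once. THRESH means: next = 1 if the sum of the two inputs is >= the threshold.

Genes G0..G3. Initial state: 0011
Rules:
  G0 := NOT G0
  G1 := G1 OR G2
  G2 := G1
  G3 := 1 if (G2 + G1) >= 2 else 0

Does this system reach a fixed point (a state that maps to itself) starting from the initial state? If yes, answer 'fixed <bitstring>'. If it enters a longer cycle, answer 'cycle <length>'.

Answer: cycle 2

Derivation:
Step 0: 0011
Step 1: G0=NOT G0=NOT 0=1 G1=G1|G2=0|1=1 G2=G1=0 G3=(1+0>=2)=0 -> 1100
Step 2: G0=NOT G0=NOT 1=0 G1=G1|G2=1|0=1 G2=G1=1 G3=(0+1>=2)=0 -> 0110
Step 3: G0=NOT G0=NOT 0=1 G1=G1|G2=1|1=1 G2=G1=1 G3=(1+1>=2)=1 -> 1111
Step 4: G0=NOT G0=NOT 1=0 G1=G1|G2=1|1=1 G2=G1=1 G3=(1+1>=2)=1 -> 0111
Step 5: G0=NOT G0=NOT 0=1 G1=G1|G2=1|1=1 G2=G1=1 G3=(1+1>=2)=1 -> 1111
Cycle of length 2 starting at step 3 -> no fixed point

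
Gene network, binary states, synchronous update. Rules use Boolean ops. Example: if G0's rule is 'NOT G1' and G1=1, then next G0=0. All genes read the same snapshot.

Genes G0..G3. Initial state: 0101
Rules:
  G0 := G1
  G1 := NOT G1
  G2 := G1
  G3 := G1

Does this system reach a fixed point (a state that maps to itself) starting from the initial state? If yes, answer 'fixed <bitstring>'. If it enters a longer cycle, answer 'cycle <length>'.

Step 0: 0101
Step 1: G0=G1=1 G1=NOT G1=NOT 1=0 G2=G1=1 G3=G1=1 -> 1011
Step 2: G0=G1=0 G1=NOT G1=NOT 0=1 G2=G1=0 G3=G1=0 -> 0100
Step 3: G0=G1=1 G1=NOT G1=NOT 1=0 G2=G1=1 G3=G1=1 -> 1011
Cycle of length 2 starting at step 1 -> no fixed point

Answer: cycle 2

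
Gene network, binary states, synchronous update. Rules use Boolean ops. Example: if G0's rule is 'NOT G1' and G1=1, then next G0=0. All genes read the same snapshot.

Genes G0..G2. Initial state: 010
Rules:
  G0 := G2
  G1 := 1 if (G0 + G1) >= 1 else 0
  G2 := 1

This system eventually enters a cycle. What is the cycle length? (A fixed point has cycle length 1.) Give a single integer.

Answer: 1

Derivation:
Step 0: 010
Step 1: G0=G2=0 G1=(0+1>=1)=1 G2=1(const) -> 011
Step 2: G0=G2=1 G1=(0+1>=1)=1 G2=1(const) -> 111
Step 3: G0=G2=1 G1=(1+1>=1)=1 G2=1(const) -> 111
State from step 3 equals state from step 2 -> cycle length 1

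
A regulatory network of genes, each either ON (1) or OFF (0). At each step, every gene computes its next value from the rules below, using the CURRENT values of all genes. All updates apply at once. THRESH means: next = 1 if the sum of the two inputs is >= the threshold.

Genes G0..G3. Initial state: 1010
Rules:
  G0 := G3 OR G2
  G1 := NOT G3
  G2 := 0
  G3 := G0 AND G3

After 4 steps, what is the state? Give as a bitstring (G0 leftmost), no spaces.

Step 1: G0=G3|G2=0|1=1 G1=NOT G3=NOT 0=1 G2=0(const) G3=G0&G3=1&0=0 -> 1100
Step 2: G0=G3|G2=0|0=0 G1=NOT G3=NOT 0=1 G2=0(const) G3=G0&G3=1&0=0 -> 0100
Step 3: G0=G3|G2=0|0=0 G1=NOT G3=NOT 0=1 G2=0(const) G3=G0&G3=0&0=0 -> 0100
Step 4: G0=G3|G2=0|0=0 G1=NOT G3=NOT 0=1 G2=0(const) G3=G0&G3=0&0=0 -> 0100

0100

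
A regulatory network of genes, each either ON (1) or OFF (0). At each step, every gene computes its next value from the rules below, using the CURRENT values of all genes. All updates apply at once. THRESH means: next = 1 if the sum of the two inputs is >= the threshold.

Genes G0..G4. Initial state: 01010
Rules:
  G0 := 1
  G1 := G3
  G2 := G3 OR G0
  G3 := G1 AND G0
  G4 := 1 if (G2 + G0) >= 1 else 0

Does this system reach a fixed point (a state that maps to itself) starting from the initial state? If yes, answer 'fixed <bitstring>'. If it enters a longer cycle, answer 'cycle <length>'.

Answer: cycle 2

Derivation:
Step 0: 01010
Step 1: G0=1(const) G1=G3=1 G2=G3|G0=1|0=1 G3=G1&G0=1&0=0 G4=(0+0>=1)=0 -> 11100
Step 2: G0=1(const) G1=G3=0 G2=G3|G0=0|1=1 G3=G1&G0=1&1=1 G4=(1+1>=1)=1 -> 10111
Step 3: G0=1(const) G1=G3=1 G2=G3|G0=1|1=1 G3=G1&G0=0&1=0 G4=(1+1>=1)=1 -> 11101
Step 4: G0=1(const) G1=G3=0 G2=G3|G0=0|1=1 G3=G1&G0=1&1=1 G4=(1+1>=1)=1 -> 10111
Cycle of length 2 starting at step 2 -> no fixed point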